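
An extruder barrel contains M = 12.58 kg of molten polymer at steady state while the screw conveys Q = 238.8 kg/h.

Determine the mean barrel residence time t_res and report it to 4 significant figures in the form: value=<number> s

Convert throughput: Q = 238.8 kg/h = 238.8/3600 = 0.0663333 kg/s
t_res = M / Q_s = 12.58 / 0.0663333 = 189.648 s

value=189.6 s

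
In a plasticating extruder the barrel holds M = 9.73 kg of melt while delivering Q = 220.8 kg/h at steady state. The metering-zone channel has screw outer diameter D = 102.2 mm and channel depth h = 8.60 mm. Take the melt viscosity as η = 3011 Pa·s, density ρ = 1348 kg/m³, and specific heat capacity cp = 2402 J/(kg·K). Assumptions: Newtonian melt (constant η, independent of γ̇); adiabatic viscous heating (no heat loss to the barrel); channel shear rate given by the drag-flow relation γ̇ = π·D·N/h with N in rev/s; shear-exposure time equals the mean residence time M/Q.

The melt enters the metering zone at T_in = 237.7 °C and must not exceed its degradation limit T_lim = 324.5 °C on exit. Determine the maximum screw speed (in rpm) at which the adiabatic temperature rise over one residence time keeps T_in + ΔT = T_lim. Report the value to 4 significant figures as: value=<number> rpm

value=38.98 rpm

Convert throughput: Q = 220.8 kg/h = 220.8/3600 = 0.0613333 kg/s
t_res = M / Q_s = 9.73 / 0.0613333 = 158.641 s
Convert to metres: D = 0.1022 m, h = 0.0086 m
ΔT_a = T_lim − T_in = 324.5 − 237.7 = 86.8 K
γ̇_max² = ΔT_a·ρ·cp/(η·t_res) = 86.8·1348·2402/(3011·158.641) = 588.377 s⁻²
Take the square root: γ̇_max = √(588.377) = 24.2565 s⁻¹
N_max = γ̇_max·h / (π·D) = 24.2565 · 0.0086 / (π · 0.1022) = 0.649719 rev/s = 38.9831 rpm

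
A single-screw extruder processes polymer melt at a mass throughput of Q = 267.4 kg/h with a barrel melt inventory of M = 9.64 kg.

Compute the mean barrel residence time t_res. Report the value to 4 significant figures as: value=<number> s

value=129.8 s

Q_s = Q / 3600 = 267.4 / 3600 = 0.0742778 kg/s
t_res = M / Q_s = 9.64 ÷ 0.0742778 = 129.783 s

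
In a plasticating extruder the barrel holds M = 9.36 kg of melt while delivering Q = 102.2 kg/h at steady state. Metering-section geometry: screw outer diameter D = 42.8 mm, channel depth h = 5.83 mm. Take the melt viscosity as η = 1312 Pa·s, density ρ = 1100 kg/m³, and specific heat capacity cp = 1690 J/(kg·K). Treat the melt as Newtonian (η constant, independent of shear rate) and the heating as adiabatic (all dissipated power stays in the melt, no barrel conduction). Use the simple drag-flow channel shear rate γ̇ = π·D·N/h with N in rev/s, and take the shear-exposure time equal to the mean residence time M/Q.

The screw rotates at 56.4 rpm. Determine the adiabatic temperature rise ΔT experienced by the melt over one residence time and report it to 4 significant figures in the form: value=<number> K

value=109.4 K

Throughput in SI: Q_s = 102.2 kg/h ÷ 3600 s/h = 0.0283889 kg/s
Mean residence time: t_res = M/Q_s = 9.36 kg / 0.0283889 kg/s = 329.706 s
Convert to SI: D = 0.0428 m, h = 0.00583 m, N = 56.4/60 = 0.94 rev/s
γ̇ = π D N / h = (π)(0.0428)(0.94) / 0.00583 = 21.6797 s⁻¹
ΔT = η·γ̇²·t_res / (ρ·cp) = 1312 · (21.6797)² · 329.706 / (1100 · 1690) = 109.367 K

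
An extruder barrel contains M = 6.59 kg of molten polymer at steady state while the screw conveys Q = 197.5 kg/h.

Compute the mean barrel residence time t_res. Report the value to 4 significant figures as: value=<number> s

Q_s = Q / 3600 = 197.5 / 3600 = 0.0548611 kg/s
t_res = M / Q_s = 6.59 / 0.0548611 = 120.122 s

value=120.1 s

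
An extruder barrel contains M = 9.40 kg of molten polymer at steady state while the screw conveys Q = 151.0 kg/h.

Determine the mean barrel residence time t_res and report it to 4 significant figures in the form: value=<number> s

value=224.1 s

Q_s = Q / 3600 = 151.0 / 3600 = 0.0419444 kg/s
Mean residence time: t_res = M/Q_s = 9.40 kg / 0.0419444 kg/s = 224.106 s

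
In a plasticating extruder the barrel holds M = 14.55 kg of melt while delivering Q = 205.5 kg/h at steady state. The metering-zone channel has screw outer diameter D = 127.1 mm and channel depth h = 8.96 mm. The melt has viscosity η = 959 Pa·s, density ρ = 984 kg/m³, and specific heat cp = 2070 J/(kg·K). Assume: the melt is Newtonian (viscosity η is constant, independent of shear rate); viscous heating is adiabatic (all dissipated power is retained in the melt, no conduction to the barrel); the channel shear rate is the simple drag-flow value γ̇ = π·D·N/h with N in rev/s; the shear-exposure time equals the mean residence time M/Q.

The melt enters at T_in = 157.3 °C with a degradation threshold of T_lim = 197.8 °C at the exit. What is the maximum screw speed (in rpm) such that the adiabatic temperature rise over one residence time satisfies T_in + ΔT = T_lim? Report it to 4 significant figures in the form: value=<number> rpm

value=24.73 rpm

Convert throughput: Q = 205.5 kg/h = 205.5/3600 = 0.0570833 kg/s
t_res = M / Q_s = 14.55 ÷ 0.0570833 = 254.891 s
Geometry in SI: D = 127.1 mm → 0.1271 m, h = 8.96 mm → 0.00896 m
ΔT_a = T_lim − T_in = 197.8 °C − 157.3 °C = 40.5 K
Invert ΔT = ηγ̇²t_res/(ρcp) for γ̇: γ̇_max² = ΔT_a ρ cp / (η t_res) = 40.5·984·2070 / (959·254.891) = 337.48 s⁻²
γ̇_max = sqrt(337.48) = 18.3706 s⁻¹
Solve γ̇ = πDN/h for N: N_max = γ̇_max·h/(π·D) = 18.3706 × 0.00896 / (π × 0.1271) = 0.412227 rev/s = 24.7336 rpm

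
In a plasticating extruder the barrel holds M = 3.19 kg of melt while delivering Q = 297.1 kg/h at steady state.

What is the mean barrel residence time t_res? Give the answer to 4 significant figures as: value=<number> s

value=38.65 s

Throughput in SI: Q_s = 297.1 kg/h ÷ 3600 s/h = 0.0825278 kg/s
t_res = M / Q_s = 3.19 / 0.0825278 = 38.6537 s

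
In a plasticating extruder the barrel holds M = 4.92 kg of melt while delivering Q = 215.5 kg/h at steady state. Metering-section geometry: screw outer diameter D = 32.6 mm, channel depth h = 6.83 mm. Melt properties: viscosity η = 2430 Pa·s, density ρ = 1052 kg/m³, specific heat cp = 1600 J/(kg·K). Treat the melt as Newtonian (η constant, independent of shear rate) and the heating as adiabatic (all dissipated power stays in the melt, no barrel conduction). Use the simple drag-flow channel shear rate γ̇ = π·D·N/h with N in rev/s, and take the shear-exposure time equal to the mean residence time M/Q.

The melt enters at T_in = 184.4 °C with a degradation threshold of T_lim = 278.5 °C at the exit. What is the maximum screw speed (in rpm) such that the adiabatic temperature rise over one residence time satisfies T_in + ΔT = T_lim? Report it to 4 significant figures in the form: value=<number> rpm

Throughput in SI: Q_s = 215.5 kg/h ÷ 3600 s/h = 0.0598611 kg/s
Mean residence time: t_res = M/Q_s = 4.92 kg / 0.0598611 kg/s = 82.1903 s
D = 32.6 mm = 0.0326 m;  h = 6.83 mm = 0.00683 m
Allowable rise: ΔT_a = T_lim − T_in = 278.5 − 184.4 = 94.1 K
γ̇_max² = ΔT_a·ρ·cp / (η·t_res) = [94.1 × 1052 × 1600] / [2430 × 82.1903] = 793.047 s⁻²
Take the square root: γ̇_max = √(793.047) = 28.1611 s⁻¹
N_max = γ̇_max·h / (π·D) = 28.1611 · 0.00683 / (π · 0.0326) = 1.87803 rev/s = 112.682 rpm

value=112.7 rpm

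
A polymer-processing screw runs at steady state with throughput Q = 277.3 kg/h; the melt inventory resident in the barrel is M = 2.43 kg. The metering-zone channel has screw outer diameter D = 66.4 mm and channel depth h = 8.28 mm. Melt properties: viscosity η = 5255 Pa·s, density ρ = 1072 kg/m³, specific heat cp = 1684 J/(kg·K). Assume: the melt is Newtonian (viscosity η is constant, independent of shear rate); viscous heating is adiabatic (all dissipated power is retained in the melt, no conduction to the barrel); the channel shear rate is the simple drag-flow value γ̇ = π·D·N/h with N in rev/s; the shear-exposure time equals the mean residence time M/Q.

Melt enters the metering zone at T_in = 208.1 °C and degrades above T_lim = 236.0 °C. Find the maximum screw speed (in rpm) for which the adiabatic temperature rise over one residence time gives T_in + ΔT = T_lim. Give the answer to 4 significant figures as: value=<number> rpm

value=41.51 rpm

Q_s = Q / 3600 = 277.3 / 3600 = 0.0770278 kg/s
t_res = M / Q_s = 2.43 ÷ 0.0770278 = 31.5471 s
D = 66.4 mm = 0.0664 m;  h = 8.28 mm = 0.00828 m
ΔT_a = T_lim − T_in = 236.0 °C − 208.1 °C = 27.9 K
γ̇_max² = ΔT_a·ρ·cp / (η·t_res) = [27.9 × 1072 × 1684] / [5255 × 31.5471] = 303.815 s⁻²
γ̇_max = sqrt(303.815) = 17.4303 s⁻¹
N_max = γ̇_max h / (πD) = 17.4303·0.00828/(π·0.0664) = 0.691858 rev/s → ×60 = 41.5115 rpm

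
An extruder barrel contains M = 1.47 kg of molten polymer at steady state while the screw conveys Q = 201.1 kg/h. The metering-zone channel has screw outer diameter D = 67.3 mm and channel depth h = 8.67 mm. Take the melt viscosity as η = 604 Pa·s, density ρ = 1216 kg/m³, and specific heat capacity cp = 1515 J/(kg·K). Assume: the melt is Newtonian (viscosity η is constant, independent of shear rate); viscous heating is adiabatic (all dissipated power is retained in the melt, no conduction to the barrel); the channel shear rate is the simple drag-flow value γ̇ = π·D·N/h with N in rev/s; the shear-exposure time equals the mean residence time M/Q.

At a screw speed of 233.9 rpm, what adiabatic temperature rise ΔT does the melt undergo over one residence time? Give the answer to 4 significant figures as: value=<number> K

value=77.97 K

Q_s = Q / 3600 = 201.1 / 3600 = 0.0558611 kg/s
t_res = M / Q_s = 1.47 / 0.0558611 = 26.3153 s
Geometry in metres: D = 67.3 mm → 0.0673 m, h = 8.67 mm → 0.00867 m; screw speed N = 233.9 rpm = 3.89833 rev/s
γ̇ = π·D·N / h = π · 0.0673 · 3.89833 / 0.00867 = 95.0659 s⁻¹
ΔT = η·γ̇²·t_res/(ρ·cp) = [604 × 95.0659² × 26.3153] / [1216 × 1515] = 77.9737 K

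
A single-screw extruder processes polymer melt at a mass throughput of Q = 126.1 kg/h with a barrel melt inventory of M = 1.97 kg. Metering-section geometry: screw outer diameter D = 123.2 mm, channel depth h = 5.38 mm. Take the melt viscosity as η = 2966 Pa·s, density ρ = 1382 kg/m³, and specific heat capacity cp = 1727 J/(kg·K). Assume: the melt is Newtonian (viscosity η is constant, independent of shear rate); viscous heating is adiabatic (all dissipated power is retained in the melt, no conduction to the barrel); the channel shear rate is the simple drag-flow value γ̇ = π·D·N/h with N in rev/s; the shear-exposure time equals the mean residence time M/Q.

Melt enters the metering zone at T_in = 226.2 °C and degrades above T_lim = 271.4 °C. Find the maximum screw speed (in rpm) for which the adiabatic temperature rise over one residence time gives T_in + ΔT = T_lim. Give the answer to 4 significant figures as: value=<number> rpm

value=21.21 rpm

Convert throughput: Q = 126.1 kg/h = 126.1/3600 = 0.0350278 kg/s
t_res = M / Q_s = 1.97 / 0.0350278 = 56.2411 s
D = 123.2 mm = 0.1232 m;  h = 5.38 mm = 0.00538 m
ΔT_a = T_lim − T_in = 271.4 °C − 226.2 °C = 45.2 K
Invert ΔT = ηγ̇²t_res/(ρcp) for γ̇: γ̇_max² = ΔT_a ρ cp / (η t_res) = 45.2·1382·1727 / (2966·56.2411) = 646.717 s⁻²
γ̇_max = sqrt(646.717) = 25.4306 s⁻¹
Solve γ̇ = πDN/h for N: N_max = γ̇_max·h/(π·D) = 25.4306 × 0.00538 / (π × 0.1232) = 0.353491 rev/s = 21.2095 rpm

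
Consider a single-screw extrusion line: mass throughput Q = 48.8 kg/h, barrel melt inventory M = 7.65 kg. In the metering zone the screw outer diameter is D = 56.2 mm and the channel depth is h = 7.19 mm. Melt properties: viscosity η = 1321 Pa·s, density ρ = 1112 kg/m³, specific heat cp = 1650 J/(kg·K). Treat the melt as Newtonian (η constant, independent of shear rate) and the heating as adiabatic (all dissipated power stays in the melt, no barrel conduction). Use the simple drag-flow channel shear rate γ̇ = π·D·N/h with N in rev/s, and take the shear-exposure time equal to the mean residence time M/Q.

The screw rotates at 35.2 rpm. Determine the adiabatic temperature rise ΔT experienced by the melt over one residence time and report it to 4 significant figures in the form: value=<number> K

Q_s = Q / 3600 = 48.8 / 3600 = 0.0135556 kg/s
t_res = M / Q_s = 7.65 ÷ 0.0135556 = 564.344 s
Convert to SI: D = 0.0562 m, h = 0.00719 m, N = 35.2/60 = 0.586667 rev/s
Shear rate: γ̇ = πDN/h = π·0.0562·0.586667/0.00719 = 14.4062 s⁻¹
Adiabatic rise: ΔT = η γ̇² t_res / (ρ cp) = 1321·(14.4062)²·564.344 / (1112·1650) = 84.3249 K

value=84.32 K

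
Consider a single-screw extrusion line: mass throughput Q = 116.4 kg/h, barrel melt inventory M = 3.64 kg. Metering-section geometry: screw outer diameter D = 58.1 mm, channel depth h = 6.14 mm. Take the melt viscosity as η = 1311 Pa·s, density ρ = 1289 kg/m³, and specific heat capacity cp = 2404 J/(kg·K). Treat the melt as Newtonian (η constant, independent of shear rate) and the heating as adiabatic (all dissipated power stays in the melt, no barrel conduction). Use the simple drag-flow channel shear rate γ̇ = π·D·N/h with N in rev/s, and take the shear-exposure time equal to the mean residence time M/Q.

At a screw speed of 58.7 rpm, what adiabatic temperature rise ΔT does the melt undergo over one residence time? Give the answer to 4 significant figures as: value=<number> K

Throughput in SI: Q_s = 116.4 kg/h ÷ 3600 s/h = 0.0323333 kg/s
t_res = M / Q_s = 3.64 / 0.0323333 = 112.577 s
Geometry in metres: D = 58.1 mm → 0.0581 m, h = 6.14 mm → 0.00614 m; screw speed N = 58.7 rpm = 0.978333 rev/s
Shear rate: γ̇ = πDN/h = π·0.0581·0.978333/0.00614 = 29.0834 s⁻¹
ΔT = η·γ̇²·t_res/(ρ·cp) = [1311 × 29.0834² × 112.577] / [1289 × 2404] = 40.2861 K

value=40.29 K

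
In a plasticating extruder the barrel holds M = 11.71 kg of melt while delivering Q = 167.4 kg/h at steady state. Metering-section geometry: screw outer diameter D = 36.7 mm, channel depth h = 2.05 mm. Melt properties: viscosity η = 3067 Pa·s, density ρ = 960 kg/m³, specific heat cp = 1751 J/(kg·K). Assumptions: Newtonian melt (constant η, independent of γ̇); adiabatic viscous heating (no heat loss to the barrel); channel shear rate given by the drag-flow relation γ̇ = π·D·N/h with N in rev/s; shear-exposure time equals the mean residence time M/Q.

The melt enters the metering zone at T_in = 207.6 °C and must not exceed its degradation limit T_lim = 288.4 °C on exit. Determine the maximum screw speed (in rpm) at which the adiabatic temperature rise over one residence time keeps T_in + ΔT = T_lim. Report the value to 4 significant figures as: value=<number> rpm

value=14.15 rpm

Convert throughput: Q = 167.4 kg/h = 167.4/3600 = 0.0465 kg/s
Mean residence time: t_res = M/Q_s = 11.71 kg / 0.0465 kg/s = 251.828 s
D = 36.7 mm = 0.0367 m;  h = 2.05 mm = 0.00205 m
ΔT_a = T_lim − T_in = 288.4 °C − 207.6 °C = 80.8 K
γ̇_max² = ΔT_a·ρ·cp / (η·t_res) = [80.8 × 960 × 1751] / [3067 × 251.828] = 175.854 s⁻²
Take the square root: γ̇_max = √(175.854) = 13.261 s⁻¹
N_max = γ̇_max h / (πD) = 13.261·0.00205/(π·0.0367) = 0.235784 rev/s → ×60 = 14.147 rpm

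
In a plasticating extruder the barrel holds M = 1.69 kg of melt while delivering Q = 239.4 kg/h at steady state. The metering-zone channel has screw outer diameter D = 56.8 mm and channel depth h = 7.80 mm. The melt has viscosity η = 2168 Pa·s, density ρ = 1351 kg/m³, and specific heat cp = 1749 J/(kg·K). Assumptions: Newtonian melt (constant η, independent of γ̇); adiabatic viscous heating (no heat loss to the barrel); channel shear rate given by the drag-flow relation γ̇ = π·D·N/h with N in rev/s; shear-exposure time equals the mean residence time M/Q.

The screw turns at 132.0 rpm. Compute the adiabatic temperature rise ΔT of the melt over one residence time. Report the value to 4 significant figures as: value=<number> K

Q_s = Q / 3600 = 239.4 / 3600 = 0.0665 kg/s
t_res = M / Q_s = 1.69 ÷ 0.0665 = 25.4135 s
Geometry in metres: D = 56.8 mm → 0.0568 m, h = 7.80 mm → 0.0078 m; screw speed N = 132.0 rpm = 2.2 rev/s
γ̇ = π·D·N / h = π · 0.0568 · 2.2 / 0.0078 = 50.3299 s⁻¹
ΔT = η·γ̇²·t_res/(ρ·cp) = [2168 × 50.3299² × 25.4135] / [1351 × 1749] = 59.0652 K

value=59.07 K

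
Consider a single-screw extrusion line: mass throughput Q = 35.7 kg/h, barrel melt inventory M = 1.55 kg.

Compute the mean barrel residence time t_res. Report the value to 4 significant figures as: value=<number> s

Throughput in SI: Q_s = 35.7 kg/h ÷ 3600 s/h = 0.00991667 kg/s
Mean residence time: t_res = M/Q_s = 1.55 kg / 0.00991667 kg/s = 156.303 s

value=156.3 s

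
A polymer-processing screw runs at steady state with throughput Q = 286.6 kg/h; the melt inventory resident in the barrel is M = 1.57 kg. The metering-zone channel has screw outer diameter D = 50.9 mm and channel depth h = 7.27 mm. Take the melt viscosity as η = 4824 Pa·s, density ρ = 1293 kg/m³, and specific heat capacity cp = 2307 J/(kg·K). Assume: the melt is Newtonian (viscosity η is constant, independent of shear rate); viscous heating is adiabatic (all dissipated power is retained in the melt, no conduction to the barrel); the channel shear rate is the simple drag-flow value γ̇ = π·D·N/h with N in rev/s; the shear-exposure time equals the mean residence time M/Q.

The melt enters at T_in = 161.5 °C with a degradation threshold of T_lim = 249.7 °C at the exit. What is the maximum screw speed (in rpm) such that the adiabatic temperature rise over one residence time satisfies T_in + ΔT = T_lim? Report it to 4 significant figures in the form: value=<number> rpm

value=143.5 rpm

Convert throughput: Q = 286.6 kg/h = 286.6/3600 = 0.0796111 kg/s
t_res = M / Q_s = 1.57 ÷ 0.0796111 = 19.7209 s
Convert to metres: D = 0.0509 m, h = 0.00727 m
Allowable rise: ΔT_a = T_lim − T_in = 249.7 − 161.5 = 88.2 K
Invert ΔT = ηγ̇²t_res/(ρcp) for γ̇: γ̇_max² = ΔT_a ρ cp / (η t_res) = 88.2·1293·2307 / (4824·19.7209) = 2765.55 s⁻²
Take the square root: γ̇_max = √(2765.55) = 52.5885 s⁻¹
N_max = γ̇_max·h / (π·D) = 52.5885 · 0.00727 / (π · 0.0509) = 2.39088 rev/s = 143.453 rpm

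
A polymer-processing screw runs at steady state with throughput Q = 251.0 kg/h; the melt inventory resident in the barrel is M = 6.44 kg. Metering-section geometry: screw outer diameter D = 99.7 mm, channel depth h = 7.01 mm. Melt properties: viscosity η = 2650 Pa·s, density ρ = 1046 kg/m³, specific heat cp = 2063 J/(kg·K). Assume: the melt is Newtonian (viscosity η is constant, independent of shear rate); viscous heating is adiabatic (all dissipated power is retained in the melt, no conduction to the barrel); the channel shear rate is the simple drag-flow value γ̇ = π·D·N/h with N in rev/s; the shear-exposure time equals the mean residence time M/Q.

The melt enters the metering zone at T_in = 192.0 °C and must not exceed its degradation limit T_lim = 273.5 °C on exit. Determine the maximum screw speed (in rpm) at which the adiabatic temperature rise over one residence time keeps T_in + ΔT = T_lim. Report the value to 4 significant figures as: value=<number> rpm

Q_s = Q / 3600 = 251.0 / 3600 = 0.0697222 kg/s
Mean residence time: t_res = M/Q_s = 6.44 kg / 0.0697222 kg/s = 92.3665 s
Convert to metres: D = 0.0997 m, h = 0.00701 m
ΔT_a = T_lim − T_in = 273.5 °C − 192.0 °C = 81.5 K
γ̇_max² = ΔT_a·ρ·cp / (η·t_res) = [81.5 × 1046 × 2063] / [2650 × 92.3665] = 718.502 s⁻²
Take the square root: γ̇_max = √(718.502) = 26.8049 s⁻¹
N_max = γ̇_max·h / (π·D) = 26.8049 · 0.00701 / (π · 0.0997) = 0.599911 rev/s = 35.9947 rpm

value=35.99 rpm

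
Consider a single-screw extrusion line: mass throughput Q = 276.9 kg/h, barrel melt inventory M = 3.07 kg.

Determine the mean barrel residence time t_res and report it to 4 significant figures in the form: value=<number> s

Throughput in SI: Q_s = 276.9 kg/h ÷ 3600 s/h = 0.0769167 kg/s
Mean residence time: t_res = M/Q_s = 3.07 kg / 0.0769167 kg/s = 39.9133 s

value=39.91 s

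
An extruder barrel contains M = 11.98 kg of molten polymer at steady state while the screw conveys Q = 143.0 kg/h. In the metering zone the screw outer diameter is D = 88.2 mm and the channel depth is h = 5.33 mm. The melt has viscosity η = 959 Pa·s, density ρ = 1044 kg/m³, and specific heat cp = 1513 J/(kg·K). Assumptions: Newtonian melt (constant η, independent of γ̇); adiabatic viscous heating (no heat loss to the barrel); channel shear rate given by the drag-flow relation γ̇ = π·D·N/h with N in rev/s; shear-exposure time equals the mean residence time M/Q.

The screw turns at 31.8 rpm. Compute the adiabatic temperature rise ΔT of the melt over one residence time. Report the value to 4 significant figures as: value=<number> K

value=139.0 K

Throughput in SI: Q_s = 143.0 kg/h ÷ 3600 s/h = 0.0397222 kg/s
Mean residence time: t_res = M/Q_s = 11.98 kg / 0.0397222 kg/s = 301.594 s
D = 88.2 mm = 0.0882 m;  h = 5.33 mm = 0.00533 m;  N = 31.8 rpm / 60 = 0.53 rev/s
γ̇ = π·D·N / h = π · 0.0882 · 0.53 / 0.00533 = 27.5529 s⁻¹
ΔT = η·γ̇²·t_res/(ρ·cp) = [959 × 27.5529² × 301.594] / [1044 × 1513] = 139.007 K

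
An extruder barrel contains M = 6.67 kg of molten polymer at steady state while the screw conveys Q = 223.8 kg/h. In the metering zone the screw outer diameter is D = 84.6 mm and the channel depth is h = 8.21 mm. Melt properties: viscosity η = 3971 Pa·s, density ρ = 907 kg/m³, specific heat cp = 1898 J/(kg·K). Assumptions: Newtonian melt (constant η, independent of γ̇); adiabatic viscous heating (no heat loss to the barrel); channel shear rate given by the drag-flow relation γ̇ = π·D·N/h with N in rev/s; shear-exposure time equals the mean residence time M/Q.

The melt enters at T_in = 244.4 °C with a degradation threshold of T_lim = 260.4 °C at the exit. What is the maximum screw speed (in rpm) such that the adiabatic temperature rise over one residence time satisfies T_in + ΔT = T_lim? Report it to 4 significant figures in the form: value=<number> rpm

value=14.90 rpm

Q_s = Q / 3600 = 223.8 / 3600 = 0.0621667 kg/s
Mean residence time: t_res = M/Q_s = 6.67 kg / 0.0621667 kg/s = 107.292 s
D = 84.6 mm = 0.0846 m;  h = 8.21 mm = 0.00821 m
ΔT_a = T_lim − T_in = 260.4 − 244.4 = 16 K
γ̇_max² = ΔT_a·ρ·cp / (η·t_res) = [16 × 907 × 1898] / [3971 × 107.292] = 64.648 s⁻²
γ̇_max = sqrt(64.648) = 8.0404 s⁻¹
N_max = γ̇_max·h / (π·D) = 8.0404 · 0.00821 / (π · 0.0846) = 0.248371 rev/s = 14.9022 rpm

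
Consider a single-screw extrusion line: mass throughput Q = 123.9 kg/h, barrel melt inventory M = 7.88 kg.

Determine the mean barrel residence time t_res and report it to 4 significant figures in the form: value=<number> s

value=229.0 s

Q_s = Q / 3600 = 123.9 / 3600 = 0.0344167 kg/s
Mean residence time: t_res = M/Q_s = 7.88 kg / 0.0344167 kg/s = 228.959 s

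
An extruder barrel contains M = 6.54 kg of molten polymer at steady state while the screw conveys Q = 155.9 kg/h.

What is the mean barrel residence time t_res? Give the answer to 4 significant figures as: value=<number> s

value=151.0 s

Throughput in SI: Q_s = 155.9 kg/h ÷ 3600 s/h = 0.0433056 kg/s
t_res = M / Q_s = 6.54 ÷ 0.0433056 = 151.02 s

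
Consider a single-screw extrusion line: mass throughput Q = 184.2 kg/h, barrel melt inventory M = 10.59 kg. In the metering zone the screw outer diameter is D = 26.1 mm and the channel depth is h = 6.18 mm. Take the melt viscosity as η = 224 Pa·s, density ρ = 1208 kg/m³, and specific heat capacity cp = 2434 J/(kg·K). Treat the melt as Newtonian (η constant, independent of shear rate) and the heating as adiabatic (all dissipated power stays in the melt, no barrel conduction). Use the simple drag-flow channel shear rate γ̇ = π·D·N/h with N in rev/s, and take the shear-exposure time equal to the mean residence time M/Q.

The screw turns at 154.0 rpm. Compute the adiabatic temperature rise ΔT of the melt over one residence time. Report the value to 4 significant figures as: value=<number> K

value=18.29 K

Throughput in SI: Q_s = 184.2 kg/h ÷ 3600 s/h = 0.0511667 kg/s
t_res = M / Q_s = 10.59 ÷ 0.0511667 = 206.971 s
D = 26.1 mm = 0.0261 m;  h = 6.18 mm = 0.00618 m;  N = 154.0 rpm / 60 = 2.56667 rev/s
Shear rate: γ̇ = πDN/h = π·0.0261·2.56667/0.00618 = 34.0543 s⁻¹
Adiabatic rise: ΔT = η γ̇² t_res / (ρ cp) = 224·(34.0543)²·206.971 / (1208·2434) = 18.2857 K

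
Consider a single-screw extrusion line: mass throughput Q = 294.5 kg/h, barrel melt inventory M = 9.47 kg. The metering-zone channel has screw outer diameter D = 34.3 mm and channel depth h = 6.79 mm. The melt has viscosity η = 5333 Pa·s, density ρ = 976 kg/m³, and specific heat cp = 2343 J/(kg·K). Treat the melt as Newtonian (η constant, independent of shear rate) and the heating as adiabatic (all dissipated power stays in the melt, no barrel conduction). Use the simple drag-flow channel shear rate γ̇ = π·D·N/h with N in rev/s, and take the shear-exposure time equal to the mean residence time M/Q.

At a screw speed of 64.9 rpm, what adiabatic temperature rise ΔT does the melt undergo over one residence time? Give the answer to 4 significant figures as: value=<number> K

value=79.55 K

Throughput in SI: Q_s = 294.5 kg/h ÷ 3600 s/h = 0.0818056 kg/s
t_res = M / Q_s = 9.47 ÷ 0.0818056 = 115.762 s
Convert to SI: D = 0.0343 m, h = 0.00679 m, N = 64.9/60 = 1.08167 rev/s
Shear rate: γ̇ = πDN/h = π·0.0343·1.08167/0.00679 = 17.1659 s⁻¹
ΔT = η·γ̇²·t_res/(ρ·cp) = [5333 × 17.1659² × 115.762] / [976 × 2343] = 79.5522 K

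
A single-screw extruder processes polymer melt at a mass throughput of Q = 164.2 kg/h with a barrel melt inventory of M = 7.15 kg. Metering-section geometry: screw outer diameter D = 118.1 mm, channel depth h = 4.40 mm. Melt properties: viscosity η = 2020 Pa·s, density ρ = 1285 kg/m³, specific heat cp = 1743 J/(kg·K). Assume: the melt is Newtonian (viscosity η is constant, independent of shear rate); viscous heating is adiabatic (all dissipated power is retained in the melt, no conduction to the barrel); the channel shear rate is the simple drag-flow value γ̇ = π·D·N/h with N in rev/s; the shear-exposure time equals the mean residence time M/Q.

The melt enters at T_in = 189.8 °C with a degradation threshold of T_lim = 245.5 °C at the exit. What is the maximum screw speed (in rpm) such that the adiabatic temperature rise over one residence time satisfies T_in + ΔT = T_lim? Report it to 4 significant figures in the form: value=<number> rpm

Q_s = Q / 3600 = 164.2 / 3600 = 0.0456111 kg/s
t_res = M / Q_s = 7.15 ÷ 0.0456111 = 156.76 s
Geometry in SI: D = 118.1 mm → 0.1181 m, h = 4.40 mm → 0.0044 m
ΔT_a = T_lim − T_in = 245.5 °C − 189.8 °C = 55.7 K
Invert ΔT = ηγ̇²t_res/(ρcp) for γ̇: γ̇_max² = ΔT_a ρ cp / (η t_res) = 55.7·1285·1743 / (2020·156.76) = 393.975 s⁻²
γ̇_max = √393.975 = 19.8488 s⁻¹
N_max = γ̇_max h / (πD) = 19.8488·0.0044/(π·0.1181) = 0.23539 rev/s → ×60 = 14.1234 rpm

value=14.12 rpm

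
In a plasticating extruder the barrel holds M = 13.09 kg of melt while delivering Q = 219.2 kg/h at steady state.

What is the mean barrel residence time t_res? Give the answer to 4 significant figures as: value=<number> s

Q_s = Q / 3600 = 219.2 / 3600 = 0.0608889 kg/s
t_res = M / Q_s = 13.09 / 0.0608889 = 214.982 s

value=215.0 s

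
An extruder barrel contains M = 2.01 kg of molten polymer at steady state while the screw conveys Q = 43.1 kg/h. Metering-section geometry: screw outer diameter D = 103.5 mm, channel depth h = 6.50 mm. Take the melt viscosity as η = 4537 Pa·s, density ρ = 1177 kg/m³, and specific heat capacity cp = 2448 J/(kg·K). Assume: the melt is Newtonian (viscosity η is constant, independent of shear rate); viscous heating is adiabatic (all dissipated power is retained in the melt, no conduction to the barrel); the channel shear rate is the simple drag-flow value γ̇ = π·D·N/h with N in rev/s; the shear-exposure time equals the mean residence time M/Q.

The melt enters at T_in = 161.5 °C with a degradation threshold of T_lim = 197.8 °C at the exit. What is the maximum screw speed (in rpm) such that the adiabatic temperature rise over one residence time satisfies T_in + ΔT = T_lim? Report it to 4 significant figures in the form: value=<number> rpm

Q_s = Q / 3600 = 43.1 / 3600 = 0.0119722 kg/s
Mean residence time: t_res = M/Q_s = 2.01 kg / 0.0119722 kg/s = 167.889 s
Geometry in SI: D = 103.5 mm → 0.1035 m, h = 6.50 mm → 0.0065 m
ΔT_a = T_lim − T_in = 197.8 °C − 161.5 °C = 36.3 K
Invert ΔT = ηγ̇²t_res/(ρcp) for γ̇: γ̇_max² = ΔT_a ρ cp / (η t_res) = 36.3·1177·2448 / (4537·167.889) = 137.311 s⁻²
γ̇_max = sqrt(137.311) = 11.718 s⁻¹
N_max = γ̇_max h / (πD) = 11.718·0.0065/(π·0.1035) = 0.234248 rev/s → ×60 = 14.0549 rpm

value=14.05 rpm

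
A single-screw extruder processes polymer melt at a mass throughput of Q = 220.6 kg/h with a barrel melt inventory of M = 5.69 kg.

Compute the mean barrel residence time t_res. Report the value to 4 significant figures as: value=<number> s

Throughput in SI: Q_s = 220.6 kg/h ÷ 3600 s/h = 0.0612778 kg/s
Mean residence time: t_res = M/Q_s = 5.69 kg / 0.0612778 kg/s = 92.8558 s

value=92.86 s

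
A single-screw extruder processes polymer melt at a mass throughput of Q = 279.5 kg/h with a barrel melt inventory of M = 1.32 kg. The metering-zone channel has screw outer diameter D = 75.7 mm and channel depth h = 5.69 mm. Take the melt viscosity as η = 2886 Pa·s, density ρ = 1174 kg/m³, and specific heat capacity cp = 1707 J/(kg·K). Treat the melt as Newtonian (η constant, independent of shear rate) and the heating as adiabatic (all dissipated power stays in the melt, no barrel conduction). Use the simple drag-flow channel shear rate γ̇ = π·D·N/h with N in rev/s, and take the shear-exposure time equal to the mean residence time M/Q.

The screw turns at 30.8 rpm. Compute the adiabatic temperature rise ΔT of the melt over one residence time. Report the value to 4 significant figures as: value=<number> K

value=11.27 K

Q_s = Q / 3600 = 279.5 / 3600 = 0.0776389 kg/s
Mean residence time: t_res = M/Q_s = 1.32 kg / 0.0776389 kg/s = 17.0018 s
Geometry in metres: D = 75.7 mm → 0.0757 m, h = 5.69 mm → 0.00569 m; screw speed N = 30.8 rpm = 0.513333 rev/s
γ̇ = π D N / h = (π)(0.0757)(0.513333) / 0.00569 = 21.4552 s⁻¹
ΔT = η·γ̇²·t_res/(ρ·cp) = [2886 × 21.4552² × 17.0018] / [1174 × 1707] = 11.2708 K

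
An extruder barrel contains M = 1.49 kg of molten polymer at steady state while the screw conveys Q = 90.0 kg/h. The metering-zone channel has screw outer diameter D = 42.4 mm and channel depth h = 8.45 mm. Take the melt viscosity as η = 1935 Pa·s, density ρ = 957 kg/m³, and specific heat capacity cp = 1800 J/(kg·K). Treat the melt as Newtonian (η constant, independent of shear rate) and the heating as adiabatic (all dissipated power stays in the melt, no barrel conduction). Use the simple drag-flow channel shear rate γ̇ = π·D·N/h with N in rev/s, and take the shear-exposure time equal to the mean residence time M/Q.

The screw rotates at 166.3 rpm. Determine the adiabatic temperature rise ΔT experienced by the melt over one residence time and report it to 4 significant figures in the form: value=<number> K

Throughput in SI: Q_s = 90.0 kg/h ÷ 3600 s/h = 0.025 kg/s
t_res = M / Q_s = 1.49 ÷ 0.025 = 59.6 s
D = 42.4 mm = 0.0424 m;  h = 8.45 mm = 0.00845 m;  N = 166.3 rpm / 60 = 2.77167 rev/s
γ̇ = π·D·N / h = π · 0.0424 · 2.77167 / 0.00845 = 43.6918 s⁻¹
Adiabatic rise: ΔT = η γ̇² t_res / (ρ cp) = 1935·(43.6918)²·59.6 / (957·1800) = 127.804 K

value=127.8 K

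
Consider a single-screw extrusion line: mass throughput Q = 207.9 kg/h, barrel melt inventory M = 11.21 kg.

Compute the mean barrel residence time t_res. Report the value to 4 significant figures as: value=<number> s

value=194.1 s

Convert throughput: Q = 207.9 kg/h = 207.9/3600 = 0.05775 kg/s
t_res = M / Q_s = 11.21 ÷ 0.05775 = 194.113 s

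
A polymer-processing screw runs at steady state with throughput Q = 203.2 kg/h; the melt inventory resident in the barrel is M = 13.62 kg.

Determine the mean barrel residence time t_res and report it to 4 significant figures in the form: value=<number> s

value=241.3 s

Q_s = Q / 3600 = 203.2 / 3600 = 0.0564444 kg/s
t_res = M / Q_s = 13.62 ÷ 0.0564444 = 241.299 s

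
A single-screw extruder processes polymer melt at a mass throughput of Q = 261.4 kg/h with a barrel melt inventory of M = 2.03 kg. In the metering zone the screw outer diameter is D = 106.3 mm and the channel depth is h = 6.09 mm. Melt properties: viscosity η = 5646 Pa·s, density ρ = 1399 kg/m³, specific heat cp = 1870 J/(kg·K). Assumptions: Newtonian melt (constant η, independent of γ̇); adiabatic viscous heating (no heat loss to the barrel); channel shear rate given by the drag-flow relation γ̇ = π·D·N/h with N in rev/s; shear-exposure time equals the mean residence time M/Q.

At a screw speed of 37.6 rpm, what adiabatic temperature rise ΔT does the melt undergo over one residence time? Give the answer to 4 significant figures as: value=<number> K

value=71.25 K

Q_s = Q / 3600 = 261.4 / 3600 = 0.0726111 kg/s
t_res = M / Q_s = 2.03 / 0.0726111 = 27.9572 s
Convert to SI: D = 0.1063 m, h = 0.00609 m, N = 37.6/60 = 0.626667 rev/s
γ̇ = π D N / h = (π)(0.1063)(0.626667) / 0.00609 = 34.3639 s⁻¹
ΔT = η·γ̇²·t_res / (ρ·cp) = 5646 · (34.3639)² · 27.9572 / (1399 · 1870) = 71.2491 K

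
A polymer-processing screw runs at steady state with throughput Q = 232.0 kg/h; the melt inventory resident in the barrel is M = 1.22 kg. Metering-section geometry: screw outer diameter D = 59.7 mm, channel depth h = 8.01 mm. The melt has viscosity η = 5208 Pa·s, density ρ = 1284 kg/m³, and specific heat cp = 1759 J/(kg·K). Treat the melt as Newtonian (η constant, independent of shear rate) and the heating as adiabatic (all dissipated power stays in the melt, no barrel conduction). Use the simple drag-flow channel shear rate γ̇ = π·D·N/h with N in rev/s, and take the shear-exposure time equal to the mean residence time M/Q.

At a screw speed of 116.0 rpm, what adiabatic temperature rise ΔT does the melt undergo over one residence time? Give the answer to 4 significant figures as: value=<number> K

value=89.46 K

Throughput in SI: Q_s = 232.0 kg/h ÷ 3600 s/h = 0.0644444 kg/s
Mean residence time: t_res = M/Q_s = 1.22 kg / 0.0644444 kg/s = 18.931 s
Geometry in metres: D = 59.7 mm → 0.0597 m, h = 8.01 mm → 0.00801 m; screw speed N = 116.0 rpm = 1.93333 rev/s
γ̇ = π D N / h = (π)(0.0597)(1.93333) / 0.00801 = 45.2687 s⁻¹
ΔT = η·γ̇²·t_res / (ρ·cp) = 5208 · (45.2687)² · 18.931 / (1284 · 1759) = 89.4564 K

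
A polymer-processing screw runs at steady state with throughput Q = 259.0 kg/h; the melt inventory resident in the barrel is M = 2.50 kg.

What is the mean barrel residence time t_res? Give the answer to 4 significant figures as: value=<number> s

Q_s = Q / 3600 = 259.0 / 3600 = 0.0719444 kg/s
Mean residence time: t_res = M/Q_s = 2.50 kg / 0.0719444 kg/s = 34.749 s

value=34.75 s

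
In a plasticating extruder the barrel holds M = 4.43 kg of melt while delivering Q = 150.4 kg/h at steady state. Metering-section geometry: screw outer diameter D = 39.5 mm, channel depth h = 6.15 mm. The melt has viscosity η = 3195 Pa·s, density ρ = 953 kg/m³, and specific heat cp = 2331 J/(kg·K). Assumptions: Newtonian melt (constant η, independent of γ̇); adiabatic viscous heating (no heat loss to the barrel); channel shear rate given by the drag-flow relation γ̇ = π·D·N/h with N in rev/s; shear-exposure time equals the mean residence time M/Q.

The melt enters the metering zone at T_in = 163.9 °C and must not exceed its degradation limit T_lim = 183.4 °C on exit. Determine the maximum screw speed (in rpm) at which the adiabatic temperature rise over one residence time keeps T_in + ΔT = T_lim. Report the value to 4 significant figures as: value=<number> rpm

Q_s = Q / 3600 = 150.4 / 3600 = 0.0417778 kg/s
t_res = M / Q_s = 4.43 ÷ 0.0417778 = 106.037 s
Convert to metres: D = 0.0395 m, h = 0.00615 m
ΔT_a = T_lim − T_in = 183.4 − 163.9 = 19.5 K
γ̇_max² = ΔT_a·ρ·cp / (η·t_res) = [19.5 × 953 × 2331] / [3195 × 106.037] = 127.862 s⁻²
Take the square root: γ̇_max = √(127.862) = 11.3076 s⁻¹
N_max = γ̇_max h / (πD) = 11.3076·0.00615/(π·0.0395) = 0.5604 rev/s → ×60 = 33.624 rpm

value=33.62 rpm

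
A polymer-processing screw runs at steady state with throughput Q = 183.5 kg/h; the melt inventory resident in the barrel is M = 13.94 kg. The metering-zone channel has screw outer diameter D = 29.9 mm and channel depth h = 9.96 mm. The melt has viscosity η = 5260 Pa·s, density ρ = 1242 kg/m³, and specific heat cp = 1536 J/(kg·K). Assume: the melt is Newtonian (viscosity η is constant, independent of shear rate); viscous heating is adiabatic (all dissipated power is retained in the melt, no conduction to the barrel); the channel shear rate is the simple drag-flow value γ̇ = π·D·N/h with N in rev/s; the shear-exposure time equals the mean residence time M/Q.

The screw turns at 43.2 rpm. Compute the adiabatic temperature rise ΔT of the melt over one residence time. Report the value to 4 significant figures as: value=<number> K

Throughput in SI: Q_s = 183.5 kg/h ÷ 3600 s/h = 0.0509722 kg/s
Mean residence time: t_res = M/Q_s = 13.94 kg / 0.0509722 kg/s = 273.482 s
Geometry in metres: D = 29.9 mm → 0.0299 m, h = 9.96 mm → 0.00996 m; screw speed N = 43.2 rpm = 0.72 rev/s
γ̇ = π·D·N / h = π · 0.0299 · 0.72 / 0.00996 = 6.79038 s⁻¹
Adiabatic rise: ΔT = η γ̇² t_res / (ρ cp) = 5260·(6.79038)²·273.482 / (1242·1536) = 34.7689 K

value=34.77 K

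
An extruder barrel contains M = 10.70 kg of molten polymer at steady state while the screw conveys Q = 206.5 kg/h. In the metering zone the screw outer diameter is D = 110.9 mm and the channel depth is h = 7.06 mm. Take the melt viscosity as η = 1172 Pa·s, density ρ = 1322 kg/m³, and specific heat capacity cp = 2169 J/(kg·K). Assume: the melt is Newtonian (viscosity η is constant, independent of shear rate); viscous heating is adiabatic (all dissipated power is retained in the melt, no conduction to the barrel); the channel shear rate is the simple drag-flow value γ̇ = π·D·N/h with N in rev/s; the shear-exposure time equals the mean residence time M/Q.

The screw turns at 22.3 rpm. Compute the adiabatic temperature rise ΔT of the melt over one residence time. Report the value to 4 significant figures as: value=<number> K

value=25.65 K

Throughput in SI: Q_s = 206.5 kg/h ÷ 3600 s/h = 0.0573611 kg/s
Mean residence time: t_res = M/Q_s = 10.70 kg / 0.0573611 kg/s = 186.538 s
D = 110.9 mm = 0.1109 m;  h = 7.06 mm = 0.00706 m;  N = 22.3 rpm / 60 = 0.371667 rev/s
Shear rate: γ̇ = πDN/h = π·0.1109·0.371667/0.00706 = 18.3413 s⁻¹
Adiabatic rise: ΔT = η γ̇² t_res / (ρ cp) = 1172·(18.3413)²·186.538 / (1322·2169) = 25.6486 K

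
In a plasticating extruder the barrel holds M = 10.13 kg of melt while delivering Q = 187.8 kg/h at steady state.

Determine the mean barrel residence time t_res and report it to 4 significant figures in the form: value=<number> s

Convert throughput: Q = 187.8 kg/h = 187.8/3600 = 0.0521667 kg/s
Mean residence time: t_res = M/Q_s = 10.13 kg / 0.0521667 kg/s = 194.185 s

value=194.2 s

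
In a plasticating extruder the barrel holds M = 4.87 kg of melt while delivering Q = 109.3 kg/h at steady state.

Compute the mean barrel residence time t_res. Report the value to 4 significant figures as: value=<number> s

Convert throughput: Q = 109.3 kg/h = 109.3/3600 = 0.0303611 kg/s
t_res = M / Q_s = 4.87 / 0.0303611 = 160.403 s

value=160.4 s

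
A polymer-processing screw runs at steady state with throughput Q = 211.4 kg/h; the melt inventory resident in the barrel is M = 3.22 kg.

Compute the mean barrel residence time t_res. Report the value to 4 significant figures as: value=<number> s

Q_s = Q / 3600 = 211.4 / 3600 = 0.0587222 kg/s
t_res = M / Q_s = 3.22 ÷ 0.0587222 = 54.8344 s

value=54.83 s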